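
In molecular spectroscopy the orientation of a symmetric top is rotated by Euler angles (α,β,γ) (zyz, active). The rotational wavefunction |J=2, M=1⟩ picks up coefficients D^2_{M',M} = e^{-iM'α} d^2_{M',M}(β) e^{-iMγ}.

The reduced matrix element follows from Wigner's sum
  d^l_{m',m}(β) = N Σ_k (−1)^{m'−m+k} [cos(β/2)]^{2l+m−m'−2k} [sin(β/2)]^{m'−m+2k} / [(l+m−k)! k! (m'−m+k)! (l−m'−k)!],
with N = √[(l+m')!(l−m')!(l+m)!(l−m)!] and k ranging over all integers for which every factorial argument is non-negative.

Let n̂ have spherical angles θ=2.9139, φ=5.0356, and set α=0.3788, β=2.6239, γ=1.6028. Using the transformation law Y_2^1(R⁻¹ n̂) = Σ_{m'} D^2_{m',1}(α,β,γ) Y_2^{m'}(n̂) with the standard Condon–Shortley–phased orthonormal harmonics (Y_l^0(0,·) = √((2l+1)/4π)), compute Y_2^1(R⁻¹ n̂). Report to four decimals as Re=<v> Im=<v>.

Need the full column D^2_{m',1} for m'=−2..2 at α=0.3788, β=2.6239, γ=1.6028.
cos(β/2)=0.255965, sin(β/2)=0.966686
d^2_{-2,1}: single k=3 term ⇒ +0.462453;  D = +0.306875-0.345963i
d^2_{-1,1}: k∈[2..3] ⇒ +0.183677 -0.873256 = -0.689579;  D = -0.234379+0.648526i
d^2_{0,1}: k∈[1..2] ⇒ +0.039710 -0.566387 = -0.526676;  D = +0.016853+0.526407i
d^2_{1,1}: k∈[0..1] ⇒ +0.004293 -0.183677 = -0.179384;  D = +0.071636+0.164460i
d^2_{2,1}: single k=0 term ⇒ -0.032423;  D = +0.023023+0.022830i
Y_2^{m'}(θ=2.9139,φ=5.0356) and Σ D·Y over m':
  (+0.3069-0.3460i)·(-0.0157+0.0119i)  (-0.2344+0.6485i)·(-0.0540-0.1611i)  (+0.0169+0.5264i)·(+0.5826+0.0000i)  (+0.0716+0.1645i)·(+0.0540-0.1611i)  (+0.0230+0.0228i)·(-0.0157-0.0119i)
Y_2^1(R⁻¹ n̂) = +0.156483+0.315208i

Re=0.1565 Im=0.3152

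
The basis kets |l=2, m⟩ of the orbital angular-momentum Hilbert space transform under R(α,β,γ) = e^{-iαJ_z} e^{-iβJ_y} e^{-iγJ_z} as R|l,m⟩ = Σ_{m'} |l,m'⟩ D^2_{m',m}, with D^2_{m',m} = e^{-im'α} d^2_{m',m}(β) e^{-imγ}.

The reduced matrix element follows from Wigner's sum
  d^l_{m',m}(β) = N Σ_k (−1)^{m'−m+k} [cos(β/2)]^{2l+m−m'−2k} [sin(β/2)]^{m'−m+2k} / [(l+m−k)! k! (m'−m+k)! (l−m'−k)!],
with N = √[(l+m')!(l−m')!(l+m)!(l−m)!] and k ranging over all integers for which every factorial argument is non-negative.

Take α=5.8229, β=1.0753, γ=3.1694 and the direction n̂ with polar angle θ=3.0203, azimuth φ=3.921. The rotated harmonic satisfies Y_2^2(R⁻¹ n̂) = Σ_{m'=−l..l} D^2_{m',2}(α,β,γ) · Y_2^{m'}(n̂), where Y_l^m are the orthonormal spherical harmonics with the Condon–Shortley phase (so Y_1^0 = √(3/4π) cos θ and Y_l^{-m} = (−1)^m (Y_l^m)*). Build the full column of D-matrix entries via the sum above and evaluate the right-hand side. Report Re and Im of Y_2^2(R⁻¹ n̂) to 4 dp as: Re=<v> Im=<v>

Need the full column D^2_{m',2} for m'=−2..2 at α=5.8229, β=1.0753, γ=3.1694.
cos(β/2)=0.858915, sin(β/2)=0.512119
d^2_{-2,2}: single k=4 term ⇒ +0.068783;  D = +0.038532-0.056978i
d^2_{-1,2}: single k=3 term ⇒ +0.230724;  D = +0.200695-0.113820i
d^2_{0,2}: single k=2 term ⇒ +0.473933;  D = +0.473201-0.026344i
d^2_{1,2}: single k=1 term ⇒ +0.649009;  D = +0.596590+0.255525i
d^2_{2,2}: single k=0 term ⇒ +0.544252;  D = +0.353042+0.414212i
Y_2^{m'}(θ=3.0203,φ=3.921) and Σ D·Y over m':
  (+0.0385-0.0570i)·(+0.0001-0.0057i)  (+0.2007-0.1138i)·(+0.0660-0.0652i)  (+0.4732-0.0263i)·(+0.6169+0.0000i)  (+0.5966+0.2555i)·(-0.0660-0.0652i)  (+0.3530+0.4142i)·(+0.0001+0.0057i)
Y_2^2(R⁻¹ n̂) = +0.272406-0.090824i

Re=0.2724 Im=-0.0908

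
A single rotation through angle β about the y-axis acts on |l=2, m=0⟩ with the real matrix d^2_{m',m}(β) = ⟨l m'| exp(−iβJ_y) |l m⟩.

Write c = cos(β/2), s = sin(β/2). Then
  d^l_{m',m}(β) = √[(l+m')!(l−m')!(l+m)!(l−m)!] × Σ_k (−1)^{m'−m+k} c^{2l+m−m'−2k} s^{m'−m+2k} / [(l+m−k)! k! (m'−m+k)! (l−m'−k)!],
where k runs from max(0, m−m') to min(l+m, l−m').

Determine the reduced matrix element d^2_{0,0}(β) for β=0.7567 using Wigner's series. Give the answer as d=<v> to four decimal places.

d^2_{0,0}(β=0.7567) via Wigner's sum:
With c≡cos(β/2)=0.929275 and s≡sin(β/2)=0.369388, N=[2·2·2·2]^{1/2}=4.000000
Admissible k: 0..2 (factorial args all ≥0)
  k=0: (−1)^0·4.0000/(4)·0.9293^4·0.3694^0 = +0.745723
  k=1: (−1)^1·4.0000/(1)·0.9293^2·0.3694^2 = -0.471318
  k=2: (−1)^2·4.0000/(4)·0.9293^0·0.3694^4 = +0.018618
d^2_{0,0}(0.7567) = +0.745723 -0.471318 +0.018618 = +0.293024

d=0.2930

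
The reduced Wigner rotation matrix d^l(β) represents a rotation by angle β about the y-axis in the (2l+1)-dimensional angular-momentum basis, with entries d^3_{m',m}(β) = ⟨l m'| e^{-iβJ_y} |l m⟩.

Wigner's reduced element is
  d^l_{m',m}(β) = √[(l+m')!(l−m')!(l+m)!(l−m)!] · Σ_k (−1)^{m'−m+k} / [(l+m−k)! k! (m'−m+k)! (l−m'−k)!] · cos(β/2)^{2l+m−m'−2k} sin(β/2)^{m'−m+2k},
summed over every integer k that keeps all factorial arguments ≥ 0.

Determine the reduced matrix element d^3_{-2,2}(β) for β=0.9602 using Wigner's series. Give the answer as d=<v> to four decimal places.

d^3_{-2,2}(β=0.9602) via Wigner's sum:
With c≡cos(β/2)=0.886949 and s≡sin(β/2)=0.461868, N=[1·120·120·1]^{1/2}=120.000000
k: max(0,(2)−(-2))=4 … min(3+(2),3−(-2))=5
  k=4: (−1)^0·120.0000/(24)·0.8869^2·0.4619^4 = +0.178994
  k=5: (−1)^1·120.0000/(120)·0.8869^0·0.4619^6 = -0.009707
d^3_{-2,2}(0.9602) = +0.178994 -0.009707 = +0.169286

d=0.1693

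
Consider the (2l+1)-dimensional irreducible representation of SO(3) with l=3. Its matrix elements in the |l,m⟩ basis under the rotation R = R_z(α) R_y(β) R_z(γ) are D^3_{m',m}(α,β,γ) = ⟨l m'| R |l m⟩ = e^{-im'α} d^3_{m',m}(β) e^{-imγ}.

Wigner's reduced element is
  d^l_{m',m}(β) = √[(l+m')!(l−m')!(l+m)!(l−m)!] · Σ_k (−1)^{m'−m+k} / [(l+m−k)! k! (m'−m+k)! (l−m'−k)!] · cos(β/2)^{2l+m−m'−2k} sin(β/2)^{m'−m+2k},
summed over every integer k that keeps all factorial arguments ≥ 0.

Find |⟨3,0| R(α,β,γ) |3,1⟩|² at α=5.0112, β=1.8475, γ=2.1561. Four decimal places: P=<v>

Split into d^3_{0,1}(β=1.8475) × two z-phases.
With c≡cos(β/2)=0.602832 and s≡sin(β/2)=0.797868, N=[6·6·24·2]^{1/2}=41.569219
Admissible k: 1..3 (factorial args all ≥0)
  k=1: (−1)^0·41.5692/(12)·0.6028^5·0.7979^1 = +0.220041
  k=2: (−1)^1·41.5692/(4)·0.6028^3·0.7979^3 = -1.156364
  k=3: (−1)^2·41.5692/(12)·0.6028^1·0.7979^5 = +0.675215
d^3_{0,1}(1.8475) = +0.220041 -1.156364 +0.675215 = -0.261108
|D^3_{0,1}|² = |d^3_{0,1}(β)|² = (-0.261108)² = 0.068177 (the z-rotation phases have unit modulus)

P=0.0682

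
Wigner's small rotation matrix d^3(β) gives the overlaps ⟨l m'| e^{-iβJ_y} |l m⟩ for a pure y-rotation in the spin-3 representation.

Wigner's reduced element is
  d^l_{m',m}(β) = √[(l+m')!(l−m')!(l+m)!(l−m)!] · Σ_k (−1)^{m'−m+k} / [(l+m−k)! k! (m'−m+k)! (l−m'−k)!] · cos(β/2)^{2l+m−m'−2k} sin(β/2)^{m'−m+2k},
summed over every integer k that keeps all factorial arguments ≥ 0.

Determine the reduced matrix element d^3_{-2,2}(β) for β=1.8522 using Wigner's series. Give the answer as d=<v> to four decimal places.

d=0.4762

d^3_{-2,2}(β=1.8522) via Wigner's sum:
c=cos(1.8522/2)=0.600956, s=sin(1.8522/2)=0.799282; N=√[1·120·120·1]=120.000000
k∈{4,5} keeps every argument non-negative
  k=4: (−1)^0·120.0000/(24)·0.6010^2·0.7993^4 = +0.736980
  k=5: (−1)^1·120.0000/(120)·0.6010^0·0.7993^6 = -0.260736
d^3_{-2,2}(1.8522) = +0.736980 -0.260736 = +0.476244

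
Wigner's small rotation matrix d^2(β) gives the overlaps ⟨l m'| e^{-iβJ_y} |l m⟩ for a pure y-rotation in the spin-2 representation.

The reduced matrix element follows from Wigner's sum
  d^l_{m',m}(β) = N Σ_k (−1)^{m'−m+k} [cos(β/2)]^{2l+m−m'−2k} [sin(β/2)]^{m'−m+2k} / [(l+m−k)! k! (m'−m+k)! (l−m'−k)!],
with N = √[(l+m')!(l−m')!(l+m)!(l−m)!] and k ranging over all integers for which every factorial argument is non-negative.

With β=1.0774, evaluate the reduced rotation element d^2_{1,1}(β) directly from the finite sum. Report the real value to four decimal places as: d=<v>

d=-0.0389

d^2_{1,1}(β=1.0774) via Wigner's sum:
c=cos(1.0774/2)=0.858376, s=sin(1.0774/2)=0.513021; N=√[6·1·6·1]=6.000000
The bounds max(0,m−m')=0 and min(l+m,l−m')=1 give 2 terms
  k=0: (−1)^0·6.0000/(6)·0.8584^4·0.5130^0 = +0.542889
  k=1: (−1)^1·6.0000/(2)·0.8584^2·0.5130^2 = -0.581763
d^2_{1,1}(1.0774) = +0.542889 -0.581763 = -0.038874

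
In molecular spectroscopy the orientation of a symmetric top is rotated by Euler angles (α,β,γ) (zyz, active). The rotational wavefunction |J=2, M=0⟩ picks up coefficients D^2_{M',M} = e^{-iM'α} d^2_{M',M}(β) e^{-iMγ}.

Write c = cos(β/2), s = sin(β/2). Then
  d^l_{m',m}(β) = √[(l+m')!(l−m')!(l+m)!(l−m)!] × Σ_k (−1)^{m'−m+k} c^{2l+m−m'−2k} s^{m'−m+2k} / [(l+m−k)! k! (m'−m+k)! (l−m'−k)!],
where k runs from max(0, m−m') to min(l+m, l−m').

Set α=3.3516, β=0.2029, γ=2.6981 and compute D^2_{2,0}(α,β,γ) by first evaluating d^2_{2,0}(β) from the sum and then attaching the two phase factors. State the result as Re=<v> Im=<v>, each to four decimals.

D^2_{2,0}(3.3516,0.2029,2.6981) = e^{-i·2·3.3516}·d^2_{2,0}(0.2029)·e^{-i·0·2.6981}. Compute d first:
With c≡cos(β/2)=0.994858 and s≡sin(β/2)=0.101276, N=[24·1·2·2]^{1/2}=9.797959
k∈{0} keeps every argument non-negative
  k=0: (−1)^2·9.7980/(4)·0.9949^2·0.1013^2 = +0.024866
d^2_{2,0}(0.2029) = +0.024866
Phases: e^{-i·(2)·3.3516}=+0.913083-0.407774i, e^{-i·(0)·2.6981}=+1.000000+0.000000i ⇒ D=+0.022705-0.010140i

Re=0.0227 Im=-0.0101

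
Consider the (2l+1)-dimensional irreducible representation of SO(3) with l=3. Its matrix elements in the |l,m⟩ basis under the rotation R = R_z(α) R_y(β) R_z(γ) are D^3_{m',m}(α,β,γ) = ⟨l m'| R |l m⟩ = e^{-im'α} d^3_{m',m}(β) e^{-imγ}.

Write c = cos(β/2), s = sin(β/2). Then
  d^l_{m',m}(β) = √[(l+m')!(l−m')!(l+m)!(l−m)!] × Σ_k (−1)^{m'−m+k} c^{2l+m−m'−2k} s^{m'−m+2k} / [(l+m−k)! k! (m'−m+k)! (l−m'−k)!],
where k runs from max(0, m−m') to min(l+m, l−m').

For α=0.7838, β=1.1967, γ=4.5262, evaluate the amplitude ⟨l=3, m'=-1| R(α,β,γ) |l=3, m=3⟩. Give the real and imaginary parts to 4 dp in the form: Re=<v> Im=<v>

First d^3_{-1,3}(β=1.1967), then the phase factors e^{-i(-1)α} and e^{-i(3)γ}:
Half-angle: c=0.826266, s=0.563280. N=√(2·24·720·1)=185.903201
k∈{4} keeps every argument non-negative
  k=4: (−1)^0·185.9032/(48)·0.8263^2·0.5633^4 = +0.266184
d^3_{-1,3}(1.1967) = +0.266184
Phases: e^{-i·(-1)·0.7838}=+0.708236+0.705976i, e^{-i·(3)·4.5262}=+0.529971-0.848015i ⇒ D=+0.259270-0.060277i

Re=0.2593 Im=-0.0603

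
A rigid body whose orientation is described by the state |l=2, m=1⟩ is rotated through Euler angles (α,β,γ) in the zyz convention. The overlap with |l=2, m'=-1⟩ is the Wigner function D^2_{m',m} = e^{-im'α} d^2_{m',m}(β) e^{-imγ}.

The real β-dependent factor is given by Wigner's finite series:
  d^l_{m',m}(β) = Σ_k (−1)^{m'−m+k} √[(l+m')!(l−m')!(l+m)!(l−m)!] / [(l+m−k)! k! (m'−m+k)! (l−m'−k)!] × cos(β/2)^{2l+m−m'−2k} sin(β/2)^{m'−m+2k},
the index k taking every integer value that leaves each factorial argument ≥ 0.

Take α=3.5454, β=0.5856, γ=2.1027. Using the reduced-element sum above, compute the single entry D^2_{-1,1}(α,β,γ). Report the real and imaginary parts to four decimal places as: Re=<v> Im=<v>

Split into d^2_{-1,1}(β=0.5856) × two z-phases.
With c≡cos(β/2)=0.957439 and s≡sin(β/2)=0.288634, N=[1·6·6·1]^{1/2}=6.000000
Admissible k: 2..3 (factorial args all ≥0)
  k=2: (−1)^0·6.0000/(2)·0.9574^2·0.2886^2 = +0.229108
  k=3: (−1)^1·6.0000/(6)·0.9574^0·0.2886^4 = -0.006941
d^2_{-1,1}(0.5856) = +0.229108 -0.006941 = +0.222167
Attach z-rotation phases: D = e^{-i(-1)(3.5454)}·(+0.222167)·e^{-i(1)(2.1027)} = +0.028381+0.220347i

Re=0.0284 Im=0.2203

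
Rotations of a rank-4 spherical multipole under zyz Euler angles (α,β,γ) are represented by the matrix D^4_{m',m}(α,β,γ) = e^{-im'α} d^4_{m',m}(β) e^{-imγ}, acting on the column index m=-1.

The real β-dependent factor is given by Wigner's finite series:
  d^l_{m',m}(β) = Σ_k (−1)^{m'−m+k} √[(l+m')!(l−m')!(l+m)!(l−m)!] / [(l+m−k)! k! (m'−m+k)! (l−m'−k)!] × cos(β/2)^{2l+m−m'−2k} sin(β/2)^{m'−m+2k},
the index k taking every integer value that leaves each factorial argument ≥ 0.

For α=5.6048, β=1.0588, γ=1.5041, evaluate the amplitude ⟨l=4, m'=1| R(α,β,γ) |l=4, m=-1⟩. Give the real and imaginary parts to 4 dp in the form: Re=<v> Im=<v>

Re=-0.0876 Im=0.1249

Split into d^4_{1,-1}(β=1.0588) × two z-phases.
Half-angle: c=0.863110, s=0.505016. N=√(120·6·6·120)=720.000000
k: max(0,(-1)−(1))=0 … min(4+(-1),4−(1))=3
  k=0: (−1)^2·720.0000/(72)·0.8631^6·0.5050^2 = +1.054404
  k=1: (−1)^3·720.0000/(24)·0.8631^4·0.5050^4 = -1.082942
  k=2: (−1)^4·720.0000/(48)·0.8631^2·0.5050^6 = +0.185376
  k=3: (−1)^5·720.0000/(720)·0.8631^0·0.5050^8 = -0.004231
d^4_{1,-1}(1.0588) = +1.054404 -1.082942 +0.185376 -0.004231 = +0.152606
Attach z-rotation phases: D = e^{-i(1)(5.6048)}·(+0.152606)·e^{-i(-1)(1.5041)} = -0.087634+0.124936i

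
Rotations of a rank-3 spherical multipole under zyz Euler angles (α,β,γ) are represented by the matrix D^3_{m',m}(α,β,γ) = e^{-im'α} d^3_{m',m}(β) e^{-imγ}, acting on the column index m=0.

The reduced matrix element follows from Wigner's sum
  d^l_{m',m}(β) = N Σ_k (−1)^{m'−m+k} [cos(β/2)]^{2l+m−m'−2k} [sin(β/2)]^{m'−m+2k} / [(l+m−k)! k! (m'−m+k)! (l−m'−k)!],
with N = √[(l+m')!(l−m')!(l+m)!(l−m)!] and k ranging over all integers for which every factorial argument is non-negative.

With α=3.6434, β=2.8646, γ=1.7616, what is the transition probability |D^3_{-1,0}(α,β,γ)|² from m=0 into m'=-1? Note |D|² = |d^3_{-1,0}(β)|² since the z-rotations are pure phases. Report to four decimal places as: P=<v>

P=0.1844

First d^3_{-1,0}(β=2.8646), then the phase factors e^{-i(-1)α} and e^{-i(0)γ}:
Half-angle: c=0.138054, s=0.990425. N=√(2·24·6·6)=41.569219
k∈{1,2,3} keeps every argument non-negative
  k=1: (−1)^0·41.5692/(12)·0.1381^5·0.9904^1 = +0.000172
  k=2: (−1)^1·41.5692/(4)·0.1381^3·0.9904^3 = -0.026566
  k=3: (−1)^2·41.5692/(12)·0.1381^1·0.9904^5 = +0.455771
d^3_{-1,0}(2.8646) = +0.000172 -0.026566 +0.455771 = +0.429377
|D^3_{-1,0}|² = |d^3_{-1,0}(β)|² = (+0.429377)² = 0.184365 (the z-rotation phases have unit modulus)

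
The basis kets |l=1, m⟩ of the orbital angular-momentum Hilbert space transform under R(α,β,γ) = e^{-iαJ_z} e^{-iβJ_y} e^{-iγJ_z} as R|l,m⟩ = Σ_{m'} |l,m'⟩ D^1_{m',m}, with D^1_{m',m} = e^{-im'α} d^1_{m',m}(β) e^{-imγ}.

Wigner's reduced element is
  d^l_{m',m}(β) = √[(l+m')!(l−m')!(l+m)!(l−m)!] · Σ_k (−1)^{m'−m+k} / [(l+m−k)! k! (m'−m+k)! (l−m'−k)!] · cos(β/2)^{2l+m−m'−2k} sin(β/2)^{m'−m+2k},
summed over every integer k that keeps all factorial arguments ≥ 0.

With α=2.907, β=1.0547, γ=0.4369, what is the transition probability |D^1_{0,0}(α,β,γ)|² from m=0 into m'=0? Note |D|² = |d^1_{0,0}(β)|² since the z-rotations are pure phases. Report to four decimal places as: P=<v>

Split into d^1_{0,0}(β=1.0547) × two z-phases.
c=cos(1.0547/2)=0.864144, s=sin(1.0547/2)=0.503245; N=√[1·1·1·1]=1.000000
The bounds max(0,m−m')=0 and min(l+m,l−m')=1 give 2 terms
  k=0: (−1)^0·1.0000/(1)·0.8641^2·0.5032^0 = +0.746744
  k=1: (−1)^1·1.0000/(1)·0.8641^0·0.5032^2 = -0.253256
d^1_{0,0}(1.0547) = +0.746744 -0.253256 = +0.493489
|D^1_{0,0}|² = |d^1_{0,0}(β)|² = (+0.493489)² = 0.243531 (the z-rotation phases have unit modulus)

P=0.2435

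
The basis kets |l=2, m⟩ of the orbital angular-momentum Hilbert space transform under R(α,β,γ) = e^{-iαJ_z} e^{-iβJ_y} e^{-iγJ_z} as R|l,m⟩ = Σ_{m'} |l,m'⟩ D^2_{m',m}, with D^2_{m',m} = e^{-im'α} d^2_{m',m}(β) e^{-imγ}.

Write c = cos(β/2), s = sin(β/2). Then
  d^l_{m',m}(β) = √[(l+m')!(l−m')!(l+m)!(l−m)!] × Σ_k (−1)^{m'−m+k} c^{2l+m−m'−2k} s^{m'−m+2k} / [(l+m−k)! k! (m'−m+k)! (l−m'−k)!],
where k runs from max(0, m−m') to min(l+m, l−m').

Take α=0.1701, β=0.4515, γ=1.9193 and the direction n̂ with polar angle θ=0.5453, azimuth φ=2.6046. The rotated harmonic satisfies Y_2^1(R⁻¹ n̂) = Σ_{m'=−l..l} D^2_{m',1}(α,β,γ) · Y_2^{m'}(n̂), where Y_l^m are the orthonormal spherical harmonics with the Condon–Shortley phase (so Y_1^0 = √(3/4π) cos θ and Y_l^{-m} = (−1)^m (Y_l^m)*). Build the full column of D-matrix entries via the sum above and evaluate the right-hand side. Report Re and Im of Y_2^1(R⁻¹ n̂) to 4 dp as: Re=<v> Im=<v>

Re=-0.2608 Im=-0.2626

Need the full column D^2_{m',1} for m'=−2..2 at α=0.1701, β=0.4515, γ=1.9193.
cos(β/2)=0.974627, sin(β/2)=0.223837
d^2_{-2,1}: single k=3 term ⇒ +0.021861;  D = -0.000182-0.021860i
d^2_{-1,1}: k∈[2..3] ⇒ +0.142779 -0.002510 = +0.140268;  D = -0.024892-0.138042i
d^2_{0,1}: k∈[1..2] ⇒ +0.507602 -0.026774 = +0.480828;  D = -0.164199-0.451923i
d^2_{1,1}: k∈[0..1] ⇒ +0.902304 -0.142779 = +0.759525;  D = -0.376472-0.659657i
d^2_{2,1}: single k=0 term ⇒ -0.414455;  D = +0.263401+0.319988i
Y_2^{m'}(θ=0.5453,φ=2.6046) and Σ D·Y over m':
  (-0.0002-0.0219i)·(+0.0495+0.0914i)  (-0.0249-0.1380i)·(-0.2944-0.1753i)  (-0.1642-0.4519i)·(+0.3762+0.0000i)  (-0.3765-0.6597i)·(+0.2944-0.1753i)  (+0.2634+0.3200i)·(+0.0495-0.0914i)
Y_2^1(R⁻¹ n̂) = -0.260805-0.262552i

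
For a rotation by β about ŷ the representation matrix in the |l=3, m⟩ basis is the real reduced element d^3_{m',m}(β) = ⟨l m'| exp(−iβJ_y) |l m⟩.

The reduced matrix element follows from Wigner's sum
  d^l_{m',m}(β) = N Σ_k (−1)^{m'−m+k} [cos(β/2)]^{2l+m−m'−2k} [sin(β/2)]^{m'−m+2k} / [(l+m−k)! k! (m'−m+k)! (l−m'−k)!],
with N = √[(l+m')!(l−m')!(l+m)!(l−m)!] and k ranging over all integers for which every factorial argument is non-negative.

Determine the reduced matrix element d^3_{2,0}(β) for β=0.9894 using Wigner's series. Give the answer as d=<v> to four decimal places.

d=0.5252

d^3_{2,0}(β=0.9894) via Wigner's sum:
c=cos(0.9894/2)=0.880111, s=sin(0.9894/2)=0.474768; N=√[120·1·6·6]=65.726707
k: max(0,(0)−(2))=0 … min(3+(0),3−(2))=1
  k=0: (−1)^2·65.7267/(12)·0.8801^4·0.4748^2 = +0.740752
  k=1: (−1)^3·65.7267/(12)·0.8801^2·0.4748^4 = -0.215556
d^3_{2,0}(0.9894) = +0.740752 -0.215556 = +0.525196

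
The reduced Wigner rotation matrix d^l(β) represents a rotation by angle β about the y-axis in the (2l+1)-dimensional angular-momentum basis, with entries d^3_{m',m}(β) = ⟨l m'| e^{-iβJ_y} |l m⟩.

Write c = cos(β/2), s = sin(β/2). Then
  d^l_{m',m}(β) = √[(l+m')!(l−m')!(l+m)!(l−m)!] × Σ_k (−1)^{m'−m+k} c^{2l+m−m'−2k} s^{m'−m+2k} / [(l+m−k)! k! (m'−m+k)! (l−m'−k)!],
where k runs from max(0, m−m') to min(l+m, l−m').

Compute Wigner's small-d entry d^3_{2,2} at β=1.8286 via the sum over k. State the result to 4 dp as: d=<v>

d^3_{2,2}(β=1.8286) via Wigner's sum:
c=cos(1.8286/2)=0.610345, s=sin(1.8286/2)=0.792136; N=√[120·1·120·1]=120.000000
k: max(0,(2)−(2))=0 … min(3+(2),3−(2))=1
  k=0: (−1)^0·120.0000/(120)·0.6103^6·0.7921^0 = +0.051696
  k=1: (−1)^1·120.0000/(24)·0.6103^4·0.7921^2 = -0.435383
d^3_{2,2}(1.8286) = +0.051696 -0.435383 = -0.383687

d=-0.3837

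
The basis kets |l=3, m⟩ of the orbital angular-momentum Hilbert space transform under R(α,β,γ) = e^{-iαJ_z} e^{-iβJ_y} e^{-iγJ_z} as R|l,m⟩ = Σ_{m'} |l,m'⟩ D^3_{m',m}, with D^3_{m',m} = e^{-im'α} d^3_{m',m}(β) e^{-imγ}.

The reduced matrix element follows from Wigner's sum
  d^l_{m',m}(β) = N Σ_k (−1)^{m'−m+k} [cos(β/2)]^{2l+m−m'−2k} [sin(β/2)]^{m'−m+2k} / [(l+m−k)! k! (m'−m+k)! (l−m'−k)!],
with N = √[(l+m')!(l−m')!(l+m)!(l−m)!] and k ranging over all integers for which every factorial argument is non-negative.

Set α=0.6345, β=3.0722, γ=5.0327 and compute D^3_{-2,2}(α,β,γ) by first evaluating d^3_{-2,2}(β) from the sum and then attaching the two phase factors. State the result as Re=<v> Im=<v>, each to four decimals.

First d^3_{-2,2}(β=3.0722), then the phase factors e^{-i(-2)α} and e^{-i(2)γ}:
Half-angle: c=0.034689, s=0.999398. N=√(1·120·120·1)=120.000000
The bounds max(0,m−m')=4 and min(l+m,l−m')=5 give 2 terms
  k=4: (−1)^0·120.0000/(24)·0.0347^2·0.9994^4 = +0.006002
  k=5: (−1)^1·120.0000/(120)·0.0347^0·0.9994^6 = -0.996394
d^3_{-2,2}(3.0722) = +0.006002 -0.996394 = -0.990392
Attach z-rotation phases: D = e^{-i(-2)(0.6345)}·(-0.990392)·e^{-i(2)(5.0327)} = +0.801209+0.582185i

Re=0.8012 Im=0.5822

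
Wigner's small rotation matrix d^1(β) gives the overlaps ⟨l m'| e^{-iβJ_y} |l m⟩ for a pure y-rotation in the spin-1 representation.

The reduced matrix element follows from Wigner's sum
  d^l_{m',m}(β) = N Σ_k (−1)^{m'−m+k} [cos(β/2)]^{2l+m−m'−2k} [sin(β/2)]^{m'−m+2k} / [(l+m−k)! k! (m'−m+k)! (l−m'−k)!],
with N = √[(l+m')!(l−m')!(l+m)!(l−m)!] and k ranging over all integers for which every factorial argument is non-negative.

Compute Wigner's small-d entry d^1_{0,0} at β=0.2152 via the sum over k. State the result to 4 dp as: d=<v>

d=0.9769

d^1_{0,0}(β=0.2152) via Wigner's sum:
With c≡cos(β/2)=0.994217 and s≡sin(β/2)=0.107392, N=[1·1·1·1]^{1/2}=1.000000
k∈{0,1} keeps every argument non-negative
  k=0: (−1)^0·1.0000/(1)·0.9942^2·0.1074^0 = +0.988467
  k=1: (−1)^1·1.0000/(1)·0.9942^0·0.1074^2 = -0.011533
d^1_{0,0}(0.2152) = +0.988467 -0.011533 = +0.976934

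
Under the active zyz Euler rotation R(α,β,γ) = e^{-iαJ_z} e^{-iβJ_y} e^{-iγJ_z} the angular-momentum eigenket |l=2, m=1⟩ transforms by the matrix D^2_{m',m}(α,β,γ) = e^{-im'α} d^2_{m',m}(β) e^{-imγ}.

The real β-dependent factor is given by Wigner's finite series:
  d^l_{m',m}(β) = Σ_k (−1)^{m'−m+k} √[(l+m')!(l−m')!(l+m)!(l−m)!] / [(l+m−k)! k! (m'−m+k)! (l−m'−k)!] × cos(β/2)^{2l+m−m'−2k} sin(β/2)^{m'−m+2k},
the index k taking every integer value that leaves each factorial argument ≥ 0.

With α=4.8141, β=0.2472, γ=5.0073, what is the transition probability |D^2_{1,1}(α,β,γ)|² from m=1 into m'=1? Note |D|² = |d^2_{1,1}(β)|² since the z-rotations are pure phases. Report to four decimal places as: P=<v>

First d^2_{1,1}(β=0.2472), then the phase factors e^{-i(1)α} and e^{-i(1)γ}:
With c≡cos(β/2)=0.992371 and s≡sin(β/2)=0.123286, N=[6·1·6·1]^{1/2}=6.000000
k∈{0,1} keeps every argument non-negative
  k=0: (−1)^0·6.0000/(6)·0.9924^4·0.1233^0 = +0.969832
  k=1: (−1)^1·6.0000/(2)·0.9924^2·0.1233^2 = -0.044905
d^2_{1,1}(0.2472) = +0.969832 -0.044905 = +0.924927
|D^2_{1,1}|² = |d^2_{1,1}(β)|² = (+0.924927)² = 0.855491 (the z-rotation phases have unit modulus)

P=0.8555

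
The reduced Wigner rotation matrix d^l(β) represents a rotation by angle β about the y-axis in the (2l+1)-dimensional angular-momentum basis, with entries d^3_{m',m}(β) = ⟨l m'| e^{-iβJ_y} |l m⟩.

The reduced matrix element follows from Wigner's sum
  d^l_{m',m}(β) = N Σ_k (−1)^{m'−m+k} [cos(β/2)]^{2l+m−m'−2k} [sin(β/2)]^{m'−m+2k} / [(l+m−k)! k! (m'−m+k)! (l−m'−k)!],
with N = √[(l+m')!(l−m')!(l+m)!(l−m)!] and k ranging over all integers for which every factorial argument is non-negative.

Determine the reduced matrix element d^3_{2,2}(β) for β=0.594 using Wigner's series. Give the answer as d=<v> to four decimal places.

d^3_{2,2}(β=0.594) via Wigner's sum:
c=cos(0.594/2)=0.956219, s=sin(0.594/2)=0.292653; N=√[120·1·120·1]=120.000000
k: max(0,(2)−(2))=0 … min(3+(2),3−(2))=1
  k=0: (−1)^0·120.0000/(120)·0.9562^6·0.2927^0 = +0.764440
  k=1: (−1)^1·120.0000/(24)·0.9562^4·0.2927^2 = -0.358018
d^3_{2,2}(0.594) = +0.764440 -0.358018 = +0.406422

d=0.4064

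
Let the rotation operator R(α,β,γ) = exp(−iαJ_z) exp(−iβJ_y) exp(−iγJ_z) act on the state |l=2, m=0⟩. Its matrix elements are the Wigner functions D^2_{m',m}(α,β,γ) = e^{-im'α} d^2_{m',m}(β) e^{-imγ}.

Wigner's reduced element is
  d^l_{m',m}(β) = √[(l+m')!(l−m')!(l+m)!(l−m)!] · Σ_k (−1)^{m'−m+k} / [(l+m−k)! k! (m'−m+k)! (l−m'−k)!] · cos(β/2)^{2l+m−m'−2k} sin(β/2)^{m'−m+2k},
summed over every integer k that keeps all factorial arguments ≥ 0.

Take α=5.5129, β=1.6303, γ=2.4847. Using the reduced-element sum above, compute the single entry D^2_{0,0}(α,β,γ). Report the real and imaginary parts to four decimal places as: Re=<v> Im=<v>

Re=-0.4947 Im=0.0000

First d^2_{0,0}(β=1.6303), then the phase factors e^{-i(0)α} and e^{-i(0)γ}:
With c≡cos(β/2)=0.685759 and s≡sin(β/2)=0.727828, N=[2·2·2·2]^{1/2}=4.000000
k: max(0,(0)−(0))=0 … min(2+(0),2−(0))=2
  k=0: (−1)^0·4.0000/(4)·0.6858^4·0.7278^0 = +0.221150
  k=1: (−1)^1·4.0000/(1)·0.6858^2·0.7278^2 = -0.996463
  k=2: (−1)^2·4.0000/(4)·0.6858^0·0.7278^4 = +0.280618
d^2_{0,0}(1.6303) = +0.221150 -0.996463 +0.280618 = -0.494695
Attach z-rotation phases: D = e^{-i(0)(5.5129)}·(-0.494695)·e^{-i(0)(2.4847)} = -0.494695+0.000000i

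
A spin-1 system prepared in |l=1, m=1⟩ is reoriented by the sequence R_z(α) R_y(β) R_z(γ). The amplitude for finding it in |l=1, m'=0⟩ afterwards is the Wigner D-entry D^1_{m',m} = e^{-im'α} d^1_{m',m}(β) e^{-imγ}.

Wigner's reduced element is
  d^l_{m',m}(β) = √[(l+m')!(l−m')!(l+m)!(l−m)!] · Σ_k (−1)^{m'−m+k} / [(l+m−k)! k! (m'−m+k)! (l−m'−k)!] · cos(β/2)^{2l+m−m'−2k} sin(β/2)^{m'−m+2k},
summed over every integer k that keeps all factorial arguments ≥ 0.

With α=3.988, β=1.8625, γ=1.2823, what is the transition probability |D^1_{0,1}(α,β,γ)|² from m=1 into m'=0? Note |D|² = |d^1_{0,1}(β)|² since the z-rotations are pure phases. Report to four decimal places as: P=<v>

Split into d^1_{0,1}(β=1.8625) × two z-phases.
With c≡cos(β/2)=0.596831 and s≡sin(β/2)=0.802367, N=[1·1·2·1]^{1/2}=1.414214
k: max(0,(1)−(0))=1 … min(1+(1),1−(0))=1
  k=1: (−1)^0·1.4142/(1)·0.5968^1·0.8024^1 = +0.677235
d^1_{0,1}(1.8625) = +0.677235
|D^1_{0,1}|² = |d^1_{0,1}(β)|² = (+0.677235)² = 0.458648 (the z-rotation phases have unit modulus)

P=0.4586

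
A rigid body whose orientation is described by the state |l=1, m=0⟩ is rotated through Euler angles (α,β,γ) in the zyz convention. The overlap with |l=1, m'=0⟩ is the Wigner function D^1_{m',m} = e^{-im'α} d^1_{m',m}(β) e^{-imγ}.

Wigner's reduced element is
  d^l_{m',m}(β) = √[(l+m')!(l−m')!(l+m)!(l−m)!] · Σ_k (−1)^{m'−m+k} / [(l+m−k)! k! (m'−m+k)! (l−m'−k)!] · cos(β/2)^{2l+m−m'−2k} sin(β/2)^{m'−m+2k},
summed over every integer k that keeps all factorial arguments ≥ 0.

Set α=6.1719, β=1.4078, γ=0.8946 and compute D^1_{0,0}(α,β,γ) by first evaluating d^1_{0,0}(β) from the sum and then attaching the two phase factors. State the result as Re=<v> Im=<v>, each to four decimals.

Split into d^1_{0,0}(β=1.4078) × two z-phases.
Half-angle: c=0.762324, s=0.647196. N=√(1·1·1·1)=1.000000
k∈{0,1} keeps every argument non-negative
  k=0: (−1)^0·1.0000/(1)·0.7623^2·0.6472^0 = +0.581138
  k=1: (−1)^1·1.0000/(1)·0.7623^0·0.6472^2 = -0.418862
d^1_{0,0}(1.4078) = +0.581138 -0.418862 = +0.162276
Attach z-rotation phases: D = e^{-i(0)(6.1719)}·(+0.162276)·e^{-i(0)(0.8946)} = +0.162276+0.000000i

Re=0.1623 Im=0.0000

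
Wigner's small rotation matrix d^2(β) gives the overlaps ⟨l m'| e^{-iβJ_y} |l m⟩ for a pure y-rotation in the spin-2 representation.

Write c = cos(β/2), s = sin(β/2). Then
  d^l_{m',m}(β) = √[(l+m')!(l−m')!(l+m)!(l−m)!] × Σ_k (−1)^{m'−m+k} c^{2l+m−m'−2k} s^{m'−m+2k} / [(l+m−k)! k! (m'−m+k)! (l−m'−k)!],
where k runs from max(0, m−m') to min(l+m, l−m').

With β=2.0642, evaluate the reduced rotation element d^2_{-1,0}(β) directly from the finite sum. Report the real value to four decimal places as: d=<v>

d=-0.5109

d^2_{-1,0}(β=2.0642) via Wigner's sum:
With c≡cos(β/2)=0.513017 and s≡sin(β/2)=0.858378, N=[1·6·2·2]^{1/2}=4.898979
The bounds max(0,m−m')=1 and min(l+m,l−m')=2 give 2 terms
  k=1: (−1)^0·4.8990/(2)·0.5130^3·0.8584^1 = +0.283890
  k=2: (−1)^1·4.8990/(2)·0.5130^1·0.8584^3 = -0.794774
d^2_{-1,0}(2.0642) = +0.283890 -0.794774 = -0.510884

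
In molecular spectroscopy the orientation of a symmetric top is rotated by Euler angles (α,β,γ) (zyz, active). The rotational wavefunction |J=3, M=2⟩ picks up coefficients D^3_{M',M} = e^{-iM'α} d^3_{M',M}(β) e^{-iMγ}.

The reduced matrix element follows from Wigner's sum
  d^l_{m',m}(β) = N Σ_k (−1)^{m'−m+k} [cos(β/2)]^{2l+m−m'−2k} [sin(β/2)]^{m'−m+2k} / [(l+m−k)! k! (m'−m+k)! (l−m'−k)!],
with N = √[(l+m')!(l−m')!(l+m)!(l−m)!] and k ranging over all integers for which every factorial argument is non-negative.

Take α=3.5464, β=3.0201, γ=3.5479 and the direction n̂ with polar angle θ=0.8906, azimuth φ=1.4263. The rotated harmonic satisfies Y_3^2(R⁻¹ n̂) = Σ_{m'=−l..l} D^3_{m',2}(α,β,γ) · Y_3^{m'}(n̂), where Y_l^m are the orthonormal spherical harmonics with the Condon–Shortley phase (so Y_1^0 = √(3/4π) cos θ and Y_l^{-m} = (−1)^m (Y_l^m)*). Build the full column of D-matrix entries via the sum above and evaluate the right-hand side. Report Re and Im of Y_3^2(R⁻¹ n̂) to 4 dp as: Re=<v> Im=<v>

Re=0.3741 Im=0.0386

Need the full column D^3_{m',2} for m'=−3..3 at α=3.5464, β=3.0201, γ=3.5479.
cos(β/2)=0.060709, sin(β/2)=0.998156
d^3_{-3,2}: single k=5 term ⇒ +0.147340;  D = -0.135605-0.057622i
d^3_{-2,2}: k∈[4..5] ⇒ +0.018292 -0.988984 = -0.970692;  D = -0.970687+0.002912i
d^3_{-1,2}: k∈[3..4] ⇒ +0.001407 -0.190215 = -0.188807;  D = +0.173324-0.074881i
d^3_{0,2}: k∈[2..3] ⇒ +0.000074 -0.020038 = -0.019964;  D = -0.013727+0.014496i
d^3_{1,2}: k∈[1..2] ⇒ +0.000003 -0.001407 = -0.001405;  D = +0.000486-0.001318i
d^3_{2,2}: k∈[0..1] ⇒ +0.000000 -0.000068 = -0.000068;  D = +0.000003+0.000068i
d^3_{3,2}: single k=0 term ⇒ -0.000002;  D = -0.000001-0.000002i
Y_3^{m'}(θ=0.8906,φ=1.4263) and Σ D·Y over m':
  (-0.1356-0.0576i)·(-0.0824+0.1779i)  (-0.9707+0.0029i)·(-0.3724-0.1107i)  (+0.1733-0.0749i)·(+0.0354-0.2431i)  (-0.0137+0.0145i)·(-0.2399+0.0000i)  (+0.0005-0.0013i)·(-0.0354-0.2431i)  (+0.0000+0.0001i)·(-0.3724+0.1107i)  (-0.0000-0.0000i)·(+0.0824+0.1779i)
Y_3^2(R⁻¹ n̂) = +0.374098+0.038644i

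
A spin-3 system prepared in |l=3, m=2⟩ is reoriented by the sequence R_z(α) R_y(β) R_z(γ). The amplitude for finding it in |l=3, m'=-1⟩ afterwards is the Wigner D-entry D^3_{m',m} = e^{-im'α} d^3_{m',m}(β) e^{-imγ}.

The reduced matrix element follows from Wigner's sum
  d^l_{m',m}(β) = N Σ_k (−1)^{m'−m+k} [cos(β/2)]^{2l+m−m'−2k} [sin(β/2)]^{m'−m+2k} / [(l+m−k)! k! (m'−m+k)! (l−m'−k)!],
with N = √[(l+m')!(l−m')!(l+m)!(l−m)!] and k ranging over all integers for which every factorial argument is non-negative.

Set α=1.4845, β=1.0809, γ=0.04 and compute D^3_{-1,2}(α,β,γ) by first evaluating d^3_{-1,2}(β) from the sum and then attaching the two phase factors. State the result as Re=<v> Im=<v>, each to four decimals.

Split into d^3_{-1,2}(β=1.0809) × two z-phases.
With c≡cos(β/2)=0.857477 and s≡sin(β/2)=0.514522, N=[2·24·120·1]^{1/2}=75.894664
The bounds max(0,m−m')=3 and min(l+m,l−m')=4 give 2 terms
  k=3: (−1)^0·75.8947/(12)·0.8575^3·0.5145^3 = +0.543137
  k=4: (−1)^1·75.8947/(24)·0.8575^1·0.5145^5 = -0.097778
d^3_{-1,2}(1.0809) = +0.543137 -0.097778 = +0.445359
D = (+0.086189+0.996279i)·(+0.445359)·(+0.996802-0.079915i) = +0.073721+0.439215i

Re=0.0737 Im=0.4392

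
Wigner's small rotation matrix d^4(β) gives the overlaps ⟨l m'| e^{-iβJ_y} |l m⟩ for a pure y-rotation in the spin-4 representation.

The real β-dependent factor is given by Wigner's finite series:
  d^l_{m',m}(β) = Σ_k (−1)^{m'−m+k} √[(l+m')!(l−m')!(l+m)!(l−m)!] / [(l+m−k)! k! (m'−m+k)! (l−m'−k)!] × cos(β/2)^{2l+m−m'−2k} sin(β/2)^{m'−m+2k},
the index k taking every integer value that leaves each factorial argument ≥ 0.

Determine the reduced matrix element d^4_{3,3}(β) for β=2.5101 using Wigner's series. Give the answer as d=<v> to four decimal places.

d^4_{3,3}(β=2.5101) via Wigner's sum:
With c≡cos(β/2)=0.310526 and s≡sin(β/2)=0.950565, N=[5040·1·5040·1]^{1/2}=5040.000000
Admissible k: 0..1 (factorial args all ≥0)
  k=0: (−1)^0·5040.0000/(5040)·0.3105^8·0.9506^0 = +0.000086
  k=1: (−1)^1·5040.0000/(720)·0.3105^6·0.9506^2 = -0.005671
d^4_{3,3}(2.5101) = +0.000086 -0.005671 = -0.005584

d=-0.0056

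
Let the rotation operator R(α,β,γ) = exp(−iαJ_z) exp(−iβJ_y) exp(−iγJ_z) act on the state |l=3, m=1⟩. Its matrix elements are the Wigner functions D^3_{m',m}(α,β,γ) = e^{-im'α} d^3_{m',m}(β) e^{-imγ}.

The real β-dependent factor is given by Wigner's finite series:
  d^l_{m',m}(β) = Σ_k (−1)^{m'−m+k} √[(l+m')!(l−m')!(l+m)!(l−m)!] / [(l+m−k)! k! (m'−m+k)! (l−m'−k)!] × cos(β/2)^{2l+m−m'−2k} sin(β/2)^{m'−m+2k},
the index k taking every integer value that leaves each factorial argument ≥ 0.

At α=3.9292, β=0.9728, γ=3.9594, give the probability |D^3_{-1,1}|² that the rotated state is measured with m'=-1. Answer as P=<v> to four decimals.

Split into d^3_{-1,1}(β=0.9728) × two z-phases.
c=cos(0.9728/2)=0.884021, s=sin(0.9728/2)=0.467446; N=√[2·24·24·2]=48.000000
The bounds max(0,m−m')=2 and min(l+m,l−m')=4 give 3 terms
  k=2: (−1)^0·48.0000/(8)·0.8840^4·0.4674^2 = +0.800693
  k=3: (−1)^1·48.0000/(6)·0.8840^2·0.4674^4 = -0.298499
  k=4: (−1)^2·48.0000/(48)·0.8840^0·0.4674^6 = +0.010433
d^3_{-1,1}(0.9728) = +0.800693 -0.298499 +0.010433 = +0.512627
|D^3_{-1,1}|² = |d^3_{-1,1}(β)|² = (+0.512627)² = 0.262786 (the z-rotation phases have unit modulus)

P=0.2628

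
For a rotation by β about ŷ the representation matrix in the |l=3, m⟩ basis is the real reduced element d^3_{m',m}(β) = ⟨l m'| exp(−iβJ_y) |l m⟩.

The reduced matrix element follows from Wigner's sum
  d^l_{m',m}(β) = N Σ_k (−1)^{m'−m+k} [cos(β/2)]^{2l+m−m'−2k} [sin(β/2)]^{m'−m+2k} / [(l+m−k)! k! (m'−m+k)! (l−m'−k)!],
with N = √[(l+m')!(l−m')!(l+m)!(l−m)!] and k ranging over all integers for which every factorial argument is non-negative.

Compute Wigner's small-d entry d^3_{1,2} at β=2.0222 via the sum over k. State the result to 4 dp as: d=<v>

d=-0.4630

d^3_{1,2}(β=2.0222) via Wigner's sum:
c=cos(2.0222/2)=0.530929, s=sin(2.0222/2)=0.847416; N=√[24·2·120·1]=75.894664
k: max(0,(2)−(1))=1 … min(3+(2),3−(1))=2
  k=1: (−1)^0·75.8947/(24)·0.5309^5·0.8474^1 = +0.113052
  k=2: (−1)^1·75.8947/(12)·0.5309^3·0.8474^3 = -0.576009
d^3_{1,2}(2.0222) = +0.113052 -0.576009 = -0.462957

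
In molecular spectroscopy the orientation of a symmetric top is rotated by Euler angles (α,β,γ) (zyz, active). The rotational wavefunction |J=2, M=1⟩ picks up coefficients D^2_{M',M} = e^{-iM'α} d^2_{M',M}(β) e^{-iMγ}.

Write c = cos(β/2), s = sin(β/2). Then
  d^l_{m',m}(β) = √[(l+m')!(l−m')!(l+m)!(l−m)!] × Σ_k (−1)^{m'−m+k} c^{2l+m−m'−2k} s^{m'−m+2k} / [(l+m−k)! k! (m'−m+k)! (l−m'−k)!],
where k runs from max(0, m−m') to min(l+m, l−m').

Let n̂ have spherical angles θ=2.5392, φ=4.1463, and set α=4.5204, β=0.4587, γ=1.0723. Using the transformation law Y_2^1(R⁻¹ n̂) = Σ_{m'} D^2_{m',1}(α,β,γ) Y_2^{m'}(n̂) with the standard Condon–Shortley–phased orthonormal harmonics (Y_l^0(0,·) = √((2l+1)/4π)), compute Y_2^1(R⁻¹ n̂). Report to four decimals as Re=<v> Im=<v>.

Need the full column D^2_{m',1} for m'=−2..2 at α=4.5204, β=0.4587, γ=1.0723.
cos(β/2)=0.973814, sin(β/2)=0.227345
d^2_{-2,1}: single k=3 term ⇒ +0.022885;  D = -0.002615+0.022736i
d^2_{-1,1}: k∈[2..3] ⇒ +0.147042 -0.002671 = +0.144371;  D = -0.137642-0.043561i
d^2_{0,1}: k∈[1..2] ⇒ +0.514267 -0.028029 = +0.486238;  D = +0.232473-0.427064i
d^2_{1,1}: k∈[0..1] ⇒ +0.899300 -0.147042 = +0.752258;  D = +0.579943+0.479122i
d^2_{2,1}: single k=0 term ⇒ -0.419897;  D = +0.324292-0.266737i
Y_2^{m'}(θ=2.5392,φ=4.1463) and Σ D·Y over m':
  (-0.0026+0.0227i)·(-0.0527-0.1123i)  (-0.1376-0.0436i)·(+0.1934-0.3044i)  (+0.2325-0.4271i)·(+0.3270+0.0000i)  (+0.5799+0.4791i)·(-0.1934-0.3044i)  (+0.3243-0.2667i)·(-0.0527+0.1123i)
Y_2^1(R⁻¹ n̂) = +0.085357-0.325859i

Re=0.0854 Im=-0.3259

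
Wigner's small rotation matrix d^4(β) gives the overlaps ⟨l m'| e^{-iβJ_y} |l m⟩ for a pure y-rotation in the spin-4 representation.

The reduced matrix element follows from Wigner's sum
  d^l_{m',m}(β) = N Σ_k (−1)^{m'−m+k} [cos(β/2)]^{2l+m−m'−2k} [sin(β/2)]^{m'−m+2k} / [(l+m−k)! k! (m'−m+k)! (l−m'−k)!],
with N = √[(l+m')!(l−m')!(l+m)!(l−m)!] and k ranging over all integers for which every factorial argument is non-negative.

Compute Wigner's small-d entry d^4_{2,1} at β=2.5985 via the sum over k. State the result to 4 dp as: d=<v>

d=-0.2005

d^4_{2,1}(β=2.5985) via Wigner's sum:
With c≡cos(β/2)=0.268221 and s≡sin(β/2)=0.963357, N=[720·2·120·6]^{1/2}=1018.233765
k∈{0,1,2} keeps every argument non-negative
  k=0: (−1)^1·1018.2338/(240)·0.2682^7·0.9634^1 = -0.000408
  k=1: (−1)^2·1018.2338/(48)·0.2682^5·0.9634^3 = +0.026329
  k=2: (−1)^3·1018.2338/(72)·0.2682^3·0.9634^5 = -0.226429
d^4_{2,1}(2.5985) = -0.000408 +0.026329 -0.226429 = -0.200508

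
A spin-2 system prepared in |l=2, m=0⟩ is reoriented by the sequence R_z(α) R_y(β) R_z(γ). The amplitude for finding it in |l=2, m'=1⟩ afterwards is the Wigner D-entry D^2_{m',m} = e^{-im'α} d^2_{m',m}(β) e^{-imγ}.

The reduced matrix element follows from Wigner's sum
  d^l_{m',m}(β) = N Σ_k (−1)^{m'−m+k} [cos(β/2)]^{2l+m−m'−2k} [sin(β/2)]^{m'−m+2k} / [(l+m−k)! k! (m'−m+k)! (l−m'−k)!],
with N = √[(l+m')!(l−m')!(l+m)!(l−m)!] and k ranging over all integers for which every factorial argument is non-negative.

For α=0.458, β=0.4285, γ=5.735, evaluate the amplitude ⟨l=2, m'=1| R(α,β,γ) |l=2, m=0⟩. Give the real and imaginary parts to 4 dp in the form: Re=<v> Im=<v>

First d^2_{1,0}(β=0.4285), then the phase factors e^{-i(1)α} and e^{-i(0)γ}:
Half-angle: c=0.977136, s=0.212615. N=√(6·1·2·2)=4.898979
k∈{0,1} keeps every argument non-negative
  k=0: (−1)^1·4.8990/(2)·0.9771^3·0.2126^1 = -0.485886
  k=1: (−1)^2·4.8990/(2)·0.9771^1·0.2126^3 = +0.023004
d^2_{1,0}(0.4285) = -0.485886 +0.023004 = -0.462881
Phases: e^{-i·(1)·0.458}=+0.896939-0.442155i, e^{-i·(0)·5.735}=+1.000000+0.000000i ⇒ D=-0.415176+0.204665i

Re=-0.4152 Im=0.2047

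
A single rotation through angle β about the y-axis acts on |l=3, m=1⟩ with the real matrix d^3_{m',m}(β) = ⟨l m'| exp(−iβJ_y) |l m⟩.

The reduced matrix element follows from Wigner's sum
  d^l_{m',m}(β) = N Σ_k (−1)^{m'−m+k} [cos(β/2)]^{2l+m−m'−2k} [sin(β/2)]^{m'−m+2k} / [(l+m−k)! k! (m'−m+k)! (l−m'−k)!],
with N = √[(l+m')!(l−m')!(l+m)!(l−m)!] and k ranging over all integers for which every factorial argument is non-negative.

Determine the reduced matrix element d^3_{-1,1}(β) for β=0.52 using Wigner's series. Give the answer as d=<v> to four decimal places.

d=0.3135

d^3_{-1,1}(β=0.52) via Wigner's sum:
With c≡cos(β/2)=0.966390 and s≡sin(β/2)=0.257081, N=[2·24·24·2]^{1/2}=48.000000
k: max(0,(1)−(-1))=2 … min(3+(1),3−(-1))=4
  k=2: (−1)^0·48.0000/(8)·0.9664^4·0.2571^2 = +0.345859
  k=3: (−1)^1·48.0000/(6)·0.9664^2·0.2571^4 = -0.032634
  k=4: (−1)^2·48.0000/(48)·0.9664^0·0.2571^6 = +0.000289
d^3_{-1,1}(0.52) = +0.345859 -0.032634 +0.000289 = +0.313514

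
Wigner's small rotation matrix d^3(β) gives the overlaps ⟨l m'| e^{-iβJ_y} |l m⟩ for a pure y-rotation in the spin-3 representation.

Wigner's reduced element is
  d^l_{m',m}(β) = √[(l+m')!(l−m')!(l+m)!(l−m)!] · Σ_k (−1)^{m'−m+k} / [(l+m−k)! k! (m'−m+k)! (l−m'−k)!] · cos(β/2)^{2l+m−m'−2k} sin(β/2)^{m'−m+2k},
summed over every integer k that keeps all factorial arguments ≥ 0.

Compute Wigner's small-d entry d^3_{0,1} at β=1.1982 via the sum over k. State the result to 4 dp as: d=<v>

d^3_{0,1}(β=1.1982) via Wigner's sum:
With c≡cos(β/2)=0.825843 and s≡sin(β/2)=0.563899, N=[6·6·24·2]^{1/2}=41.569219
Admissible k: 1..3 (factorial args all ≥0)
  k=1: (−1)^0·41.5692/(12)·0.8258^5·0.5639^1 = +0.750379
  k=2: (−1)^1·41.5692/(4)·0.8258^3·0.5639^3 = -1.049567
  k=3: (−1)^2·41.5692/(12)·0.8258^1·0.5639^5 = +0.163116
d^3_{0,1}(1.1982) = +0.750379 -1.049567 +0.163116 = -0.136071

d=-0.1361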